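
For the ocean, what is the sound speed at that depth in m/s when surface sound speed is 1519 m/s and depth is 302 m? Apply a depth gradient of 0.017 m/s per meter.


c = 1519 + 0.017 * 302 = 1524.134

1524.134 m/s


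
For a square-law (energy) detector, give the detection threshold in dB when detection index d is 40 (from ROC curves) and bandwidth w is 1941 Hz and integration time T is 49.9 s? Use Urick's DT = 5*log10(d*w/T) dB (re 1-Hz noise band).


DT = 5*log10(d*w/T) = 5*log10(40 * 1941 / 49.9) = 5*log10(1555.91) = 15.96

15.96 dB


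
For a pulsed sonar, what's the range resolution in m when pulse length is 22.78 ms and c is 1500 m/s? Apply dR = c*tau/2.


dR = c*tau/2 = 1500 * 22.78e-3 / 2 = 17.085

17.085 m


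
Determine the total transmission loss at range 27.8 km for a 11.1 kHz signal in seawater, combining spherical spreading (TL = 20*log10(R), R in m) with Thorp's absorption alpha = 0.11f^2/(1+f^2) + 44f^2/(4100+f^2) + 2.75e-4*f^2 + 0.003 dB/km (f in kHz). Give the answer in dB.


Step 1 (Thorp): alpha = 0.11*123.21/(1+123.21) + 44*123.21/(4100+123.21) + 2.75e-4*123.21 + 0.003 = 1.4297 dB/km
Step 2: TL_spread = 20*log10(27800) = 88.88 dB
Step 3: TL_abs = alpha*R = 1.4297 * 27.8 = 39.75 dB
Step 4: TL_total = 88.88 + 39.75 = 128.63

128.63 dB


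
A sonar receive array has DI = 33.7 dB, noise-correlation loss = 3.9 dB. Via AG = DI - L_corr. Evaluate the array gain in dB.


AG = DI - L_corr = 33.7 - 3.9 = 29.8

29.8 dB


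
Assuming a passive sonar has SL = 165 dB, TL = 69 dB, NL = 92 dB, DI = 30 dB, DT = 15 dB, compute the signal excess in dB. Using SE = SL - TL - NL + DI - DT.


SE = SL - TL - NL + DI - DT = 165 - 69 - 92 + 30 - 15 = 19

19 dB


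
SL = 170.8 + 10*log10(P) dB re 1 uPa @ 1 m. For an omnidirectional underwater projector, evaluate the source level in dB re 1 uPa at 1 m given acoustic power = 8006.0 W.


SL = 170.8 + 10*log10(8006.0) = 170.8 + 39.03 = 209.83

209.83 dB


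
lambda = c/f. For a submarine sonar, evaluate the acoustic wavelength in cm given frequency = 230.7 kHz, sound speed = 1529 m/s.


lambda = c/f = 1529 / 230700 = 0.0066 m = 0.66 cm

0.66 cm


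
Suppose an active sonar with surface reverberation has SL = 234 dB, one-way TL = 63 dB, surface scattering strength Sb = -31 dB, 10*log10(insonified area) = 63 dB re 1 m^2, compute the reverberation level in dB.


140 dB


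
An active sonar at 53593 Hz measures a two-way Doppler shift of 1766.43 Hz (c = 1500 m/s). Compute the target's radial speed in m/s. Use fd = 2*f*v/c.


From fd = 2*f*v/c, v = c*fd/(2*f) = 1500 * 1766.43 / (2*53593) = 24.72

24.72 m/s


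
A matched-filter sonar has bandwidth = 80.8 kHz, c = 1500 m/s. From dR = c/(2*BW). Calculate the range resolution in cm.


dR = c/(2*BW) = 1500 / (2 * 80.8e3) = 0.0093 m = 0.93 cm

0.93 cm


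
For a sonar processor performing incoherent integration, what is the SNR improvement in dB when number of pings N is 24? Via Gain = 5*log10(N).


Gain = 5*log10(24) = 6.9

6.9 dB


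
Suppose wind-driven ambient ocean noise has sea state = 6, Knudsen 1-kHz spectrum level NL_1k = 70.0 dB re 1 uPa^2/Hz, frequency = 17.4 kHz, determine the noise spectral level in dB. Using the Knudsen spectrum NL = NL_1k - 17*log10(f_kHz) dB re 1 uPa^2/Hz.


NL = NL_1k - 17*log10(f_kHz) = 70.0 - 17*log10(17.4) = 70.0 - (21.09) = 48.91

48.91 dB


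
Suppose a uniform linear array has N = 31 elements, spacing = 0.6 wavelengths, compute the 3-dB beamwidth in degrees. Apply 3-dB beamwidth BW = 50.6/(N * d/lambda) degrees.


BW = 50.6 / (31 * 0.6) = 50.6 / 18.6 = 2.72

2.72 deg


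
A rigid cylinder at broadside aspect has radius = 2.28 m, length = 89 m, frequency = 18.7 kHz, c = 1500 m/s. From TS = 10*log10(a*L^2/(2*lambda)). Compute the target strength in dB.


lambda = 1500/18700 = 0.08021 m
TS = 10*log10(2.28*89^2/(2*0.08021)) = 50.51

50.51 dB


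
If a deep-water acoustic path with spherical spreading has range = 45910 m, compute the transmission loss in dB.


93.24 dB


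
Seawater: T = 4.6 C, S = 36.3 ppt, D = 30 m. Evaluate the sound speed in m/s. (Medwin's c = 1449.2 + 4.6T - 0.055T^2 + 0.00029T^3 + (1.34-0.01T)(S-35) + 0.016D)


c = 1449.2 + 4.6*4.6 - 0.055*4.6^2 + 0.00029*4.6^3 + (1.34 - 0.01*4.6)*(36.3 - 35) + 0.016*30 = 1471.39

1471.39 m/s


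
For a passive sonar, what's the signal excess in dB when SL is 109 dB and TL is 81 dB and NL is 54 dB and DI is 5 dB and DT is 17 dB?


-38 dB


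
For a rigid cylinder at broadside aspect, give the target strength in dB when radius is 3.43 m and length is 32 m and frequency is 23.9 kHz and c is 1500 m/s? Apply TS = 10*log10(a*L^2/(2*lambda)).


lambda = 1500/23900 = 0.06276 m
TS = 10*log10(3.43*32^2/(2*0.06276)) = 44.47

44.47 dB


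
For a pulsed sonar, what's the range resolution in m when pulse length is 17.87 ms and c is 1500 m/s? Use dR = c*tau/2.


dR = c*tau/2 = 1500 * 17.87e-3 / 2 = 13.4025

13.4025 m


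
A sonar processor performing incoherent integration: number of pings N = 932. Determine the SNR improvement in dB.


14.85 dB


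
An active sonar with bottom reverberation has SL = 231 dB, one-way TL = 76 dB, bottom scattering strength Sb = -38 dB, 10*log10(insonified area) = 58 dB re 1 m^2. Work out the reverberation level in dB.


RL = SL - 2*TL + Sb + 10*log10(A) = 231 - 2*76 + (-38) + 58 = 99

99 dB


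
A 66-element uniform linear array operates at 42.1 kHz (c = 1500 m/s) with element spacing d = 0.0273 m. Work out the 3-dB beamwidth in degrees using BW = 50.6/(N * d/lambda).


1.0 deg


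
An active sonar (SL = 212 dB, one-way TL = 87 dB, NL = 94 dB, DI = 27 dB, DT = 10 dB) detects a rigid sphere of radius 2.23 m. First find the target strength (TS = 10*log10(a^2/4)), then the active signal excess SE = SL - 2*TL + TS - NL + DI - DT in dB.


Step 1: TS = 10*log10(2.23^2/4) = 0.95 dB
Step 2: SE = SL - 2*TL + TS - NL + DI - DT = 212 - 2*87 + (0.95) - 94 + 27 - 10 = -38.05

-38.05 dB


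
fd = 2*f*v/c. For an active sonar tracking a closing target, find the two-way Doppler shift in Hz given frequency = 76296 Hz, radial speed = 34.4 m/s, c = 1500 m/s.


fd = 2*f*v/c = 2 * 76296 * 34.4 / 1500 = 3499.44

3499.44 Hz


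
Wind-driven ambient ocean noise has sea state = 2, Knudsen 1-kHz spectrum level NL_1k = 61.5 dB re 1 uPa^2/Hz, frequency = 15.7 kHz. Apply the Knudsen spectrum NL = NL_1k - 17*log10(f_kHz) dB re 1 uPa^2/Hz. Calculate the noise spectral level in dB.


NL = NL_1k - 17*log10(f_kHz) = 61.5 - 17*log10(15.7) = 61.5 - (20.33) = 41.17

41.17 dB


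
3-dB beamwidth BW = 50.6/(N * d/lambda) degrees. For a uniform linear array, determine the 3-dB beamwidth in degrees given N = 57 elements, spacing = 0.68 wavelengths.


1.31 deg


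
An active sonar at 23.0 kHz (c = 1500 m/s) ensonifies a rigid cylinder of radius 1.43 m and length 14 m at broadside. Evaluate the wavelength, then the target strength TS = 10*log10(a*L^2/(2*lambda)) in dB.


Step 1: lambda = c/f = 1500/23000 = 0.06522 m
Step 2: TS = 10*log10(a*L^2/(2*lambda)) = 10*log10(1.43*14^2/(2*0.06522)) = 33.32

33.32 dB


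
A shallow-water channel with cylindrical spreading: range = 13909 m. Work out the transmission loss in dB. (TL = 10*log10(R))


TL = 10*log10(13909) = 41.43

41.43 dB


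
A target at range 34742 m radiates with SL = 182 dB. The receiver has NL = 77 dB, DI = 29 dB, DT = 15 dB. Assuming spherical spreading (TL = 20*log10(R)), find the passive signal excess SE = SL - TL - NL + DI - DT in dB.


28.18 dB


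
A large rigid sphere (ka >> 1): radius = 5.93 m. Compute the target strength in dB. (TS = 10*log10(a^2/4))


9.44 dB


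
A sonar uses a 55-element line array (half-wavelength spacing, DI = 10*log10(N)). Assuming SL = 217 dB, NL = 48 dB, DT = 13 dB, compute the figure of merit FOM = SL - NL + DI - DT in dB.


Step 1: DI = 10*log10(55) = 17.4 dB
Step 2: FOM = SL - NL + DI - DT = 217 - 48 + 17.4 - 13 = 173.4

173.4 dB


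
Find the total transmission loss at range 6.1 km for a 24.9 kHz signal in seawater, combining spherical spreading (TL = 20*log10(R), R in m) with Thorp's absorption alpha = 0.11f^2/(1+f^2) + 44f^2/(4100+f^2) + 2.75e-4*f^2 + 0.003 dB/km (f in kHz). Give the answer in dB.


Step 1 (Thorp): alpha = 0.11*620.01/(1+620.01) + 44*620.01/(4100+620.01) + 2.75e-4*620.01 + 0.003 = 6.0631 dB/km
Step 2: TL_spread = 20*log10(6100) = 75.71 dB
Step 3: TL_abs = alpha*R = 6.0631 * 6.1 = 36.98 dB
Step 4: TL_total = 75.71 + 36.98 = 112.69

112.69 dB


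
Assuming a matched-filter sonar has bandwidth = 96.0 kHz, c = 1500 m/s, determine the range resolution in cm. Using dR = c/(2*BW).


dR = c/(2*BW) = 1500 / (2 * 96.0e3) = 0.0078 m = 0.78 cm

0.78 cm


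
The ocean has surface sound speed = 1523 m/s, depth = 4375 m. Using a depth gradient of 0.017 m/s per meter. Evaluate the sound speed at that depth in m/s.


c = 1523 + 0.017 * 4375 = 1597.375

1597.375 m/s


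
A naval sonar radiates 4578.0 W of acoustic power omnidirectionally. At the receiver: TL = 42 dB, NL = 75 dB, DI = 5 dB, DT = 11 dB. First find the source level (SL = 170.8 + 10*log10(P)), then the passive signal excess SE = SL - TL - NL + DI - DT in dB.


Step 1: SL = 170.8 + 10*log10(4578.0) = 207.41 dB
Step 2: SE = SL - TL - NL + DI - DT = 207.41 - 42 - 75 + 5 - 11 = 84.41

84.41 dB


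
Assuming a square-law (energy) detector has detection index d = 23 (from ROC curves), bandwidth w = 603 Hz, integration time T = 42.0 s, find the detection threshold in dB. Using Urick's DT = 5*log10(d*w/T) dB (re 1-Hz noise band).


12.59 dB


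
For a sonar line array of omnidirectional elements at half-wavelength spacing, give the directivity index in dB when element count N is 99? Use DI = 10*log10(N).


19.96 dB


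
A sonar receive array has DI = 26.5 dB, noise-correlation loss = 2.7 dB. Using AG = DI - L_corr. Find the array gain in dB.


AG = DI - L_corr = 26.5 - 2.7 = 23.8

23.8 dB


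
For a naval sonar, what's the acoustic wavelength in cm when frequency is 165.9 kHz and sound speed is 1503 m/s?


lambda = c/f = 1503 / 165900 = 0.0091 m = 0.91 cm

0.91 cm


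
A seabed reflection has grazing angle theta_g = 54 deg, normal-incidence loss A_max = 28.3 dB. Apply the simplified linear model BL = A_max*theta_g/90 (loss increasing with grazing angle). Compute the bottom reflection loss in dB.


16.98 dB


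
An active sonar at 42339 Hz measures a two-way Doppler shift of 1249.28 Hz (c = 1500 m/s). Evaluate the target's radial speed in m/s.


22.13 m/s


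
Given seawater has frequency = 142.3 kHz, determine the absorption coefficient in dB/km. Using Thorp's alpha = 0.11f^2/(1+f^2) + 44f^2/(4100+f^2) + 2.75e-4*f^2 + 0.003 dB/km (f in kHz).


42.273 dB/km


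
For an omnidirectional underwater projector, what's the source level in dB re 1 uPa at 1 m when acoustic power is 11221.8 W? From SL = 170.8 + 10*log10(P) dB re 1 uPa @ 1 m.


211.3 dB


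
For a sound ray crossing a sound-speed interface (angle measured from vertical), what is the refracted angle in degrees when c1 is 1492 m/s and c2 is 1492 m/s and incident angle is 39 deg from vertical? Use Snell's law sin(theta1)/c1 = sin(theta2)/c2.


39.0 deg


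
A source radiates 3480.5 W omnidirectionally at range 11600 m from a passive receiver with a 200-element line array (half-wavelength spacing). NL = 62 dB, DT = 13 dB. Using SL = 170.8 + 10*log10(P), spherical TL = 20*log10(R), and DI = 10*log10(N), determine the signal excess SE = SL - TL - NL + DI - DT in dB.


Step 1: SL = 170.8 + 10*log10(3480.5) = 206.22 dB
Step 2: TL = 20*log10(11600) = 81.29 dB
Step 3: DI = 10*log10(200) = 23.01 dB
Step 4: SE = SL - TL - NL + DI - DT = 206.22 - 81.29 - 62 + 23.01 - 13 = 72.94

72.94 dB


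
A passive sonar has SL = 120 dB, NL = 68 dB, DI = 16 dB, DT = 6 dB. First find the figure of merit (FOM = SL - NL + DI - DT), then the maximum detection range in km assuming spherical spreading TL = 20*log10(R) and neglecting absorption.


Step 1: FOM = SL - NL + DI - DT = 120 - 68 + 16 - 6 = 62 dB
Step 2: at max range FOM = TL = 20*log10(R), so R = 10^(62/20) = 1258.93 m = 1.26 km

1.26 km


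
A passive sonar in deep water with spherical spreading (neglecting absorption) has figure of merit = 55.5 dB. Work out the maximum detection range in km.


At max range FOM = TL, so 20*log10(R) = 55.5
R = 10^(55.5/20) = 595.66 m = 0.6 km

0.6 km


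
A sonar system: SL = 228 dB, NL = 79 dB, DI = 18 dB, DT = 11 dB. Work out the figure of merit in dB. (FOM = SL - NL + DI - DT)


FOM = SL - NL + DI - DT = 228 - 79 + 18 - 11 = 156

156 dB


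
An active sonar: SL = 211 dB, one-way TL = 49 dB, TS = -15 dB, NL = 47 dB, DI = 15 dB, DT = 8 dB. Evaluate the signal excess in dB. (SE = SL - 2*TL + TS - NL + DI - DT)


58 dB


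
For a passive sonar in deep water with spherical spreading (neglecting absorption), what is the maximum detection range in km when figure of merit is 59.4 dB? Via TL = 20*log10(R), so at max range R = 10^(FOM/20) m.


0.93 km


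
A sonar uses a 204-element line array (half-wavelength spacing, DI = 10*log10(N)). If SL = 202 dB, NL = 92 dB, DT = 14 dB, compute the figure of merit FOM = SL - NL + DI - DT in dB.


Step 1: DI = 10*log10(204) = 23.1 dB
Step 2: FOM = SL - NL + DI - DT = 202 - 92 + 23.1 - 14 = 119.1

119.1 dB


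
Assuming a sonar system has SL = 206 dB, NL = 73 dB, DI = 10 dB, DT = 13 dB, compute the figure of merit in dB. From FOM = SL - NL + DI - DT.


FOM = SL - NL + DI - DT = 206 - 73 + 10 - 13 = 130

130 dB


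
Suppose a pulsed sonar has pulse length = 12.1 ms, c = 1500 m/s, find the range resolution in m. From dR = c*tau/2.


dR = c*tau/2 = 1500 * 12.1e-3 / 2 = 9.075

9.075 m


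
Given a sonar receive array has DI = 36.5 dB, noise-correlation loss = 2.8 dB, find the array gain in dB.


33.7 dB


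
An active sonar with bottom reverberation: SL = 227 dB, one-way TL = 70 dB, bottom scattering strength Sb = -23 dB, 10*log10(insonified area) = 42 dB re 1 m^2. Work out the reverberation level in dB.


RL = SL - 2*TL + Sb + 10*log10(A) = 227 - 2*70 + (-23) + 42 = 106

106 dB


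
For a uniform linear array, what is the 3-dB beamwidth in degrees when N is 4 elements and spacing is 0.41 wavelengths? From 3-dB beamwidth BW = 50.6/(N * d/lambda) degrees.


30.85 deg


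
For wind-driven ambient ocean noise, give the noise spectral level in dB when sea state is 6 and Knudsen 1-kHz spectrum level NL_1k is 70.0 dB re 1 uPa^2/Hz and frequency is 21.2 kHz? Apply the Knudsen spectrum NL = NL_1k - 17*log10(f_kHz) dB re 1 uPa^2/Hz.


47.45 dB


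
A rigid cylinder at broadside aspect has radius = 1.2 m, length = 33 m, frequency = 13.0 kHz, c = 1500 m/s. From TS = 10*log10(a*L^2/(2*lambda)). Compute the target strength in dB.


lambda = 1500/13000 = 0.11538 m
TS = 10*log10(1.2*33^2/(2*0.11538)) = 37.53

37.53 dB


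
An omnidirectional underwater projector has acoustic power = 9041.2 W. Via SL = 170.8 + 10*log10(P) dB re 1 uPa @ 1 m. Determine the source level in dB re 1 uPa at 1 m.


SL = 170.8 + 10*log10(9041.2) = 170.8 + 39.56 = 210.36

210.36 dB


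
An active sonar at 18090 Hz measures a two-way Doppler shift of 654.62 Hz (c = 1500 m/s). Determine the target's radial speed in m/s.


From fd = 2*f*v/c, v = c*fd/(2*f) = 1500 * 654.62 / (2*18090) = 27.14

27.14 m/s


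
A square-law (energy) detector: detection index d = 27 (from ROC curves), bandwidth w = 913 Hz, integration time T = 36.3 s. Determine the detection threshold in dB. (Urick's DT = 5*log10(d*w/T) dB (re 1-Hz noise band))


DT = 5*log10(d*w/T) = 5*log10(27 * 913 / 36.3) = 5*log10(679.09) = 14.16

14.16 dB


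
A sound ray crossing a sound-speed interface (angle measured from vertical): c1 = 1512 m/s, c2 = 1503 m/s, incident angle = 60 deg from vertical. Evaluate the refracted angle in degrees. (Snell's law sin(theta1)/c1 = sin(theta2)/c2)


59.41 deg


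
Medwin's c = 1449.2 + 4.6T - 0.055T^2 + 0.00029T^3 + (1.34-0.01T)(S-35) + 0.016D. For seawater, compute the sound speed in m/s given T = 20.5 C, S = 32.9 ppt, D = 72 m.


c = 1449.2 + 4.6*20.5 - 0.055*20.5^2 + 0.00029*20.5^3 + (1.34 - 0.01*20.5)*(32.9 - 35) + 0.016*72 = 1521.65

1521.65 m/s


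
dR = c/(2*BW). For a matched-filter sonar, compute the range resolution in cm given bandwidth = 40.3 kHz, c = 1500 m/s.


1.86 cm


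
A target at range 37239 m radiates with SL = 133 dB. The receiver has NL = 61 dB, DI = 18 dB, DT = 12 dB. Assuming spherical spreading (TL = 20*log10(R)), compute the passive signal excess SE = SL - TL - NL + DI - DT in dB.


-13.42 dB


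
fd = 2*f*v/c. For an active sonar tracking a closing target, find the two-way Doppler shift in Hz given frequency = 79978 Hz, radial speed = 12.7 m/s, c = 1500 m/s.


fd = 2*f*v/c = 2 * 79978 * 12.7 / 1500 = 1354.29

1354.29 Hz


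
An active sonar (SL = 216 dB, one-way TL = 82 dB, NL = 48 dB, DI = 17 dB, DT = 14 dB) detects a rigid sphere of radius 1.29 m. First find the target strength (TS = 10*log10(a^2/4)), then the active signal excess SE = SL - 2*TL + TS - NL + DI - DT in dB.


Step 1: TS = 10*log10(1.29^2/4) = -3.81 dB
Step 2: SE = SL - 2*TL + TS - NL + DI - DT = 216 - 2*82 + (-3.81) - 48 + 17 - 14 = 3.19

3.19 dB


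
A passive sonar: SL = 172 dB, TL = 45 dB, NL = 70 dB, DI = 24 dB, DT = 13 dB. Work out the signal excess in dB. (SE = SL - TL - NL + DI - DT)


SE = SL - TL - NL + DI - DT = 172 - 45 - 70 + 24 - 13 = 68

68 dB


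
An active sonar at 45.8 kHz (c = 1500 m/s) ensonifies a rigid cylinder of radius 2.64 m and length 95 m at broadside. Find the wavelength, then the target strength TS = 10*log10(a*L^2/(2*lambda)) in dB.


Step 1: lambda = c/f = 1500/45800 = 0.03275 m
Step 2: TS = 10*log10(a*L^2/(2*lambda)) = 10*log10(2.64*95^2/(2*0.03275)) = 55.61

55.61 dB


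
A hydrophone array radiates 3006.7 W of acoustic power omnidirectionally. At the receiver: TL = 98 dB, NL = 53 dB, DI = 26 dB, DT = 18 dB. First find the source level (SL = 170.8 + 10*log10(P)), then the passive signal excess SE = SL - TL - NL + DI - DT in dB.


Step 1: SL = 170.8 + 10*log10(3006.7) = 205.58 dB
Step 2: SE = SL - TL - NL + DI - DT = 205.58 - 98 - 53 + 26 - 18 = 62.58

62.58 dB


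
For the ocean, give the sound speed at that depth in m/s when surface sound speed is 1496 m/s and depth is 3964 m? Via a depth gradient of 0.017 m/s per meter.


c = 1496 + 0.017 * 3964 = 1563.388

1563.388 m/s


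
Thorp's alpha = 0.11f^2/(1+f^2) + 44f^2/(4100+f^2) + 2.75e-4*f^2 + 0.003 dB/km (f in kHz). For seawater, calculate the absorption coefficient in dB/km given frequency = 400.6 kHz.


f^2 = 160480.36
alpha = 0.11*160480.36/(1+160480.36) + 44*160480.36/(4100+160480.36) + 2.75e-4*160480.36 + 0.003 = 87.149

87.149 dB/km


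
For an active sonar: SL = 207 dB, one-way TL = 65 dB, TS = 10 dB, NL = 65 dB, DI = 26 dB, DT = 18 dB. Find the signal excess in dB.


SE = SL - 2*TL + TS - NL + DI - DT = 207 - 2*65 + (10) - 65 + 26 - 18 = 30

30 dB


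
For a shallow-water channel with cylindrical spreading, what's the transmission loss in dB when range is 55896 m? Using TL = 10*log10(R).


TL = 10*log10(55896) = 47.47

47.47 dB


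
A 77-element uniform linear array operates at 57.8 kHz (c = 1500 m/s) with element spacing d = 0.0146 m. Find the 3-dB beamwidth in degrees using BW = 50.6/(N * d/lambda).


Step 1: lambda = 1500/57800 = 0.02595 m
Step 2: d/lambda = 0.0146/0.02595 = 0.5626
Step 3: BW = 50.6/(N * d/lambda) = 50.6/(77 * 0.5626) = 1.17

1.17 deg


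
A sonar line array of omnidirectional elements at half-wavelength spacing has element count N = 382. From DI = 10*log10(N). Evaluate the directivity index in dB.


DI = 10*log10(382) = 25.82

25.82 dB


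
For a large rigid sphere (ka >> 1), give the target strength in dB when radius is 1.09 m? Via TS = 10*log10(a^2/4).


TS = 10*log10(1.09^2 / 4) = 10*log10(0.297025) = -5.27

-5.27 dB


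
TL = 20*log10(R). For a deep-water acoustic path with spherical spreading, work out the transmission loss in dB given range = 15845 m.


84.0 dB


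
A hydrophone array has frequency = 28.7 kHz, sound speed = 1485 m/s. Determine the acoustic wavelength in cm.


lambda = c/f = 1485 / 28700 = 0.0517 m = 5.17 cm

5.17 cm


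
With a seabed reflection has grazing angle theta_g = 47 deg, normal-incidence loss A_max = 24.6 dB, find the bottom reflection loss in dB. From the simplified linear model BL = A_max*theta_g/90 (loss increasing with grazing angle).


BL = A_max * theta_g / 90 = 24.6 * 47 / 90 = 12.85

12.85 dB


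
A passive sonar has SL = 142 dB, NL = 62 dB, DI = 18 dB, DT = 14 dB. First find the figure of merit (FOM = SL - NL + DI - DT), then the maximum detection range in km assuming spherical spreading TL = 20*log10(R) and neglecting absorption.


Step 1: FOM = SL - NL + DI - DT = 142 - 62 + 18 - 14 = 84 dB
Step 2: at max range FOM = TL = 20*log10(R), so R = 10^(84/20) = 15848.93 m = 15.85 km

15.85 km


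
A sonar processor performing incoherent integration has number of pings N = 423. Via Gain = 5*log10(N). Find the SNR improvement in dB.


Gain = 5*log10(423) = 13.13

13.13 dB


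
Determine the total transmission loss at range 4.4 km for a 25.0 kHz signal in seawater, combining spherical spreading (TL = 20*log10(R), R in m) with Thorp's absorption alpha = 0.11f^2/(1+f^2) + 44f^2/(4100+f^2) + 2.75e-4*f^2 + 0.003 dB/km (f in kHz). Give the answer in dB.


Step 1 (Thorp): alpha = 0.11*625.0/(1+625.0) + 44*625.0/(4100+625.0) + 2.75e-4*625.0 + 0.003 = 6.1048 dB/km
Step 2: TL_spread = 20*log10(4400) = 72.87 dB
Step 3: TL_abs = alpha*R = 6.1048 * 4.4 = 26.86 dB
Step 4: TL_total = 72.87 + 26.86 = 99.73

99.73 dB


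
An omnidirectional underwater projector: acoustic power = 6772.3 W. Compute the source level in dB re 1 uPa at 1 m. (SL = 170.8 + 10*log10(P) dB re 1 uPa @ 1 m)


209.11 dB


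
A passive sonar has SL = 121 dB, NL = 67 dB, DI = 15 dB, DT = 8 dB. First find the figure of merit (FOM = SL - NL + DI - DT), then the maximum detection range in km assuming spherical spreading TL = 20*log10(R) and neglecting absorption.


Step 1: FOM = SL - NL + DI - DT = 121 - 67 + 15 - 8 = 61 dB
Step 2: at max range FOM = TL = 20*log10(R), so R = 10^(61/20) = 1122.02 m = 1.12 km

1.12 km


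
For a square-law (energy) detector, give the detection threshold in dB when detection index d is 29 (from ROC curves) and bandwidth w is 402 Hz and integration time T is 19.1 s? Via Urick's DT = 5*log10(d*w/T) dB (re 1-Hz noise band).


DT = 5*log10(d*w/T) = 5*log10(29 * 402 / 19.1) = 5*log10(610.37) = 13.93

13.93 dB


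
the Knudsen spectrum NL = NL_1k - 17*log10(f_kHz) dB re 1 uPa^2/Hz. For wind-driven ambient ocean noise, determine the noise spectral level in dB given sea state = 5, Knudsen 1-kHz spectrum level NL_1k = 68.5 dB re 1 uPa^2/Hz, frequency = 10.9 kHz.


NL = NL_1k - 17*log10(f_kHz) = 68.5 - 17*log10(10.9) = 68.5 - (17.64) = 50.86

50.86 dB


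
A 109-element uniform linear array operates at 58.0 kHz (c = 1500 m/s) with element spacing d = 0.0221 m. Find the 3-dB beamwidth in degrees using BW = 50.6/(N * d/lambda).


Step 1: lambda = 1500/58000 = 0.02586 m
Step 2: d/lambda = 0.0221/0.02586 = 0.8546
Step 3: BW = 50.6/(N * d/lambda) = 50.6/(109 * 0.8546) = 0.54

0.54 deg


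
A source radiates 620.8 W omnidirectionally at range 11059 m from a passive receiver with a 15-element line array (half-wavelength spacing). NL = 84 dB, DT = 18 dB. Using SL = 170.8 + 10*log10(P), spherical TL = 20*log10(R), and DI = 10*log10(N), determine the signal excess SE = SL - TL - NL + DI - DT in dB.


Step 1: SL = 170.8 + 10*log10(620.8) = 198.73 dB
Step 2: TL = 20*log10(11059) = 80.87 dB
Step 3: DI = 10*log10(15) = 11.76 dB
Step 4: SE = SL - TL - NL + DI - DT = 198.73 - 80.87 - 84 + 11.76 - 18 = 27.62

27.62 dB


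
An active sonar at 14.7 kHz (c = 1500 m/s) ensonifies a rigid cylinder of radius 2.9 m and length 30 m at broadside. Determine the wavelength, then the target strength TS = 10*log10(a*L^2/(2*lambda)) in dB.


Step 1: lambda = c/f = 1500/14700 = 0.10204 m
Step 2: TS = 10*log10(a*L^2/(2*lambda)) = 10*log10(2.9*30^2/(2*0.10204)) = 41.07

41.07 dB


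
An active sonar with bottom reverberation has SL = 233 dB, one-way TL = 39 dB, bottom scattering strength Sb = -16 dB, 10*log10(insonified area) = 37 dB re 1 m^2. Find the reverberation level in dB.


176 dB


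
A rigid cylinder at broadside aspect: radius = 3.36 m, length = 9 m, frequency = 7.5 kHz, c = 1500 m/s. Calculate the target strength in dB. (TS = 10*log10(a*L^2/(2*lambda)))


28.33 dB


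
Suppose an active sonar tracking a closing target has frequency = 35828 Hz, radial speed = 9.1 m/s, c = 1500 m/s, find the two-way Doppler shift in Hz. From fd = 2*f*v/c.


434.71 Hz


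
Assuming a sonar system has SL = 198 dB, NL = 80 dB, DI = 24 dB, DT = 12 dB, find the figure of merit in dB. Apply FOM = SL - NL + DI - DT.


130 dB


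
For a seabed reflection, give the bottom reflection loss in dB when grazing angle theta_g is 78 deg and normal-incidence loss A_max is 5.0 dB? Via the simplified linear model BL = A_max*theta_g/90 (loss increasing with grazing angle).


BL = A_max * theta_g / 90 = 5.0 * 78 / 90 = 4.33

4.33 dB


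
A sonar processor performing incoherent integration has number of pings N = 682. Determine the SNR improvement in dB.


Gain = 5*log10(682) = 14.17

14.17 dB


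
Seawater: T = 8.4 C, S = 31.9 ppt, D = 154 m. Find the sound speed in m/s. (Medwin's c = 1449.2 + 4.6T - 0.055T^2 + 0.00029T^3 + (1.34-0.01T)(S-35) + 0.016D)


c = 1449.2 + 4.6*8.4 - 0.055*8.4^2 + 0.00029*8.4^3 + (1.34 - 0.01*8.4)*(31.9 - 35) + 0.016*154 = 1482.7

1482.7 m/s


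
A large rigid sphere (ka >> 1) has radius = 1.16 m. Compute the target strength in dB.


-4.73 dB


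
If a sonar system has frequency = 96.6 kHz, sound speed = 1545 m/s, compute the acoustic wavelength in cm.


lambda = c/f = 1545 / 96600 = 0.016 m = 1.6 cm

1.6 cm


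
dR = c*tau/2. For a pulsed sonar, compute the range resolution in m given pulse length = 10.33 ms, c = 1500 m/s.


7.7475 m


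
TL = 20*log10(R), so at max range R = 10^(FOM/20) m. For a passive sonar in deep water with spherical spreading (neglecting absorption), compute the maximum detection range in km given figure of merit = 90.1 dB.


31.99 km


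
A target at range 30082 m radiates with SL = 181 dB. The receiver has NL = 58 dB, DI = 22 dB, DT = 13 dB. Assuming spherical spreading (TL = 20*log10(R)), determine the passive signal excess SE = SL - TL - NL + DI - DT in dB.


Step 1: TL = 20*log10(30082) = 89.57 dB
Step 2: SE = 181 - 89.57 - 58 + 22 - 13 = 42.43

42.43 dB


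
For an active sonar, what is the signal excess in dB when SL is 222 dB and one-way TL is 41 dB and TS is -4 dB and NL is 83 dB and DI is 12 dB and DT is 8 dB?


SE = SL - 2*TL + TS - NL + DI - DT = 222 - 2*41 + (-4) - 83 + 12 - 8 = 57

57 dB


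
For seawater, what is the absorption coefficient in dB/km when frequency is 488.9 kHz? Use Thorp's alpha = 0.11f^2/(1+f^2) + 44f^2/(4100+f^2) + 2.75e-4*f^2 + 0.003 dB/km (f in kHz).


109.102 dB/km


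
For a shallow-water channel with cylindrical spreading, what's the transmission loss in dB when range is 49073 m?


46.91 dB


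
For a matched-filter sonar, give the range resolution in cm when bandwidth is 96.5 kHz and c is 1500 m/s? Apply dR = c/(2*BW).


0.78 cm


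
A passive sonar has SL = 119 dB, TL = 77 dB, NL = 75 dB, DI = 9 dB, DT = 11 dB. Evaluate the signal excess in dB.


SE = SL - TL - NL + DI - DT = 119 - 77 - 75 + 9 - 11 = -35

-35 dB


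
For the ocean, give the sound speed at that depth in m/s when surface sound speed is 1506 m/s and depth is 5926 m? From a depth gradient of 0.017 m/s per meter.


1606.742 m/s


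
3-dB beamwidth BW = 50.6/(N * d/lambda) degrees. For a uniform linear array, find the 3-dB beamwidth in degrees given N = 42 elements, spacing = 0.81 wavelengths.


BW = 50.6 / (42 * 0.81) = 50.6 / 34.02 = 1.49

1.49 deg


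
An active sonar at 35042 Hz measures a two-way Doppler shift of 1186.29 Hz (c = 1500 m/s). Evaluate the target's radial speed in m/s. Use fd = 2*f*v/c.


25.39 m/s


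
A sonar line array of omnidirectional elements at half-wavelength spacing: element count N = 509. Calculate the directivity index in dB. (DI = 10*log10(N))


DI = 10*log10(509) = 27.07

27.07 dB


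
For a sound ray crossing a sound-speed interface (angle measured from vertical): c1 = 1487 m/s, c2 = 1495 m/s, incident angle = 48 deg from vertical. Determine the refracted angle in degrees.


48.34 deg


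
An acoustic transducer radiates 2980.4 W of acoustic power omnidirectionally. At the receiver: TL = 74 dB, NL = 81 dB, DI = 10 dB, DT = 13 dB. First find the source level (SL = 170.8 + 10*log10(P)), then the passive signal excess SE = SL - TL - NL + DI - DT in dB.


Step 1: SL = 170.8 + 10*log10(2980.4) = 205.54 dB
Step 2: SE = SL - TL - NL + DI - DT = 205.54 - 74 - 81 + 10 - 13 = 47.54

47.54 dB


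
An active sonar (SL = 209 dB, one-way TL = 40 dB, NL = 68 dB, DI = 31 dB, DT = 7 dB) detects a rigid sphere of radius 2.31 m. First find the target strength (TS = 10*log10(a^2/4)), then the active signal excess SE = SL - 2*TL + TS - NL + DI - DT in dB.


Step 1: TS = 10*log10(2.31^2/4) = 1.25 dB
Step 2: SE = SL - 2*TL + TS - NL + DI - DT = 209 - 2*40 + (1.25) - 68 + 31 - 7 = 86.25

86.25 dB


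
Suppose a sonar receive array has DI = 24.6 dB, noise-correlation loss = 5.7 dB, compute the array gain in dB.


AG = DI - L_corr = 24.6 - 5.7 = 18.9

18.9 dB


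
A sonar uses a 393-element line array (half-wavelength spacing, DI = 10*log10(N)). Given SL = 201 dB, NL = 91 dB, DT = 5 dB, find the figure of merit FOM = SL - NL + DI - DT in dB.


Step 1: DI = 10*log10(393) = 25.94 dB
Step 2: FOM = SL - NL + DI - DT = 201 - 91 + 25.94 - 5 = 130.94

130.94 dB


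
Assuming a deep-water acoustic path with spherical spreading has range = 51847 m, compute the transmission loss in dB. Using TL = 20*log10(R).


TL = 20*log10(51847) = 94.29

94.29 dB


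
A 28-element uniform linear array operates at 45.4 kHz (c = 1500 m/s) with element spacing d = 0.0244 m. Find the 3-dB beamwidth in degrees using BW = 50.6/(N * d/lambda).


2.45 deg


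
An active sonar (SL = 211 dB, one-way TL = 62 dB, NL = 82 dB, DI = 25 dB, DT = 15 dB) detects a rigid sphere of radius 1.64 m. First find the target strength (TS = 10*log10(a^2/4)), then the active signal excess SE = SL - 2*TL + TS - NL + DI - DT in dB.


Step 1: TS = 10*log10(1.64^2/4) = -1.72 dB
Step 2: SE = SL - 2*TL + TS - NL + DI - DT = 211 - 2*62 + (-1.72) - 82 + 25 - 15 = 13.28

13.28 dB


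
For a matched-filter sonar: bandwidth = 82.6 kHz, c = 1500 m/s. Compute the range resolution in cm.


dR = c/(2*BW) = 1500 / (2 * 82.6e3) = 0.0091 m = 0.91 cm

0.91 cm


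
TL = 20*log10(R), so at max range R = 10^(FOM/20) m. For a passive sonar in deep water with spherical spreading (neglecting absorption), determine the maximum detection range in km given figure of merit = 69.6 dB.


3.02 km


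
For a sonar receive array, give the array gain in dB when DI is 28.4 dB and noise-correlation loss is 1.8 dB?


AG = DI - L_corr = 28.4 - 1.8 = 26.6

26.6 dB


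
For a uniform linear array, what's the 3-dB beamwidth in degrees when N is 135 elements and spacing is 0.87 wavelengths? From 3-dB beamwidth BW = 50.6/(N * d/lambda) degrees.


BW = 50.6 / (135 * 0.87) = 50.6 / 117.45 = 0.43

0.43 deg


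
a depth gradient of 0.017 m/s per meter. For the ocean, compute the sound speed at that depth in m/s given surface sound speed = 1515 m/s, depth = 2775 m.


1562.175 m/s


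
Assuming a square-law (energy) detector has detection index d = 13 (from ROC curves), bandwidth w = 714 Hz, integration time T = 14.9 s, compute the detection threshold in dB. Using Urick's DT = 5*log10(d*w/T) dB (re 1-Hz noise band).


DT = 5*log10(d*w/T) = 5*log10(13 * 714 / 14.9) = 5*log10(622.95) = 13.97

13.97 dB


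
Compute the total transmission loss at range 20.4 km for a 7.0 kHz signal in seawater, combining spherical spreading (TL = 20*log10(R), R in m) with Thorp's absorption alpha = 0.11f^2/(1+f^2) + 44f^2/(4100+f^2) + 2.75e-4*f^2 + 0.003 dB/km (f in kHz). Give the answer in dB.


Step 1 (Thorp): alpha = 0.11*49.0/(1+49.0) + 44*49.0/(4100+49.0) + 2.75e-4*49.0 + 0.003 = 0.6439 dB/km
Step 2: TL_spread = 20*log10(20400) = 86.19 dB
Step 3: TL_abs = alpha*R = 0.6439 * 20.4 = 13.14 dB
Step 4: TL_total = 86.19 + 13.14 = 99.33

99.33 dB


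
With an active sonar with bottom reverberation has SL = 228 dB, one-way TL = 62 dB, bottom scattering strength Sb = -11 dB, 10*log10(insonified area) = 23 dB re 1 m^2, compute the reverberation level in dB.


116 dB


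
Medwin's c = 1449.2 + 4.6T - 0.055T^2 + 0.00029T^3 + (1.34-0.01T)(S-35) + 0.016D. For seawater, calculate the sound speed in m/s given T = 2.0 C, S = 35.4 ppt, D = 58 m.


c = 1449.2 + 4.6*2.0 - 0.055*2.0^2 + 0.00029*2.0^3 + (1.34 - 0.01*2.0)*(35.4 - 35) + 0.016*58 = 1459.64

1459.64 m/s


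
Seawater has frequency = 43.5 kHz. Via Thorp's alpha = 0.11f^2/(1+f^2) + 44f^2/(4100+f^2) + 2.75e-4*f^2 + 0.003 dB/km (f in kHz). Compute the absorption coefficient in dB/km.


f^2 = 1892.25
alpha = 0.11*1892.25/(1+1892.25) + 44*1892.25/(4100+1892.25) + 2.75e-4*1892.25 + 0.003 = 14.528

14.528 dB/km


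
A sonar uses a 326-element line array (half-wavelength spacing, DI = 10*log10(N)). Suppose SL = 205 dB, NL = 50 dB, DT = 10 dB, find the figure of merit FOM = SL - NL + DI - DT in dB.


170.13 dB


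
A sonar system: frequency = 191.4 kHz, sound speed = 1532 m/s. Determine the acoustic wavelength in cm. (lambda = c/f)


lambda = c/f = 1532 / 191400 = 0.008 m = 0.8 cm

0.8 cm


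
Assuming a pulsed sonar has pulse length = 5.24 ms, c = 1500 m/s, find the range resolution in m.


dR = c*tau/2 = 1500 * 5.24e-3 / 2 = 3.93

3.93 m


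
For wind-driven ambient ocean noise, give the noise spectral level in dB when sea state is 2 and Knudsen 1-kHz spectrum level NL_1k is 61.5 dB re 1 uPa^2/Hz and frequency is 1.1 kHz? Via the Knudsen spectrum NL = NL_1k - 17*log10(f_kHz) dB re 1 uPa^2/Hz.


NL = NL_1k - 17*log10(f_kHz) = 61.5 - 17*log10(1.1) = 61.5 - (0.7) = 60.8

60.8 dB


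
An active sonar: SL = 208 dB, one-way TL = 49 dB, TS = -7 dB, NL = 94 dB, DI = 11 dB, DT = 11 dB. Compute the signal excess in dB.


SE = SL - 2*TL + TS - NL + DI - DT = 208 - 2*49 + (-7) - 94 + 11 - 11 = 9

9 dB


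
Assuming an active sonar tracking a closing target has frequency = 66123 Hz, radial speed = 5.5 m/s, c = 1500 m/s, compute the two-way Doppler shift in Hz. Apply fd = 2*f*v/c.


fd = 2*f*v/c = 2 * 66123 * 5.5 / 1500 = 484.9

484.9 Hz


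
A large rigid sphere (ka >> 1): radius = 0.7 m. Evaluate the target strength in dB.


-9.12 dB


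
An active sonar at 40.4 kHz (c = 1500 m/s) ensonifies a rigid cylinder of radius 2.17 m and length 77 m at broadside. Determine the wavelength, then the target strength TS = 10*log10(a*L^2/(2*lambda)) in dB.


Step 1: lambda = c/f = 1500/40400 = 0.03713 m
Step 2: TS = 10*log10(a*L^2/(2*lambda)) = 10*log10(2.17*77^2/(2*0.03713)) = 52.39

52.39 dB


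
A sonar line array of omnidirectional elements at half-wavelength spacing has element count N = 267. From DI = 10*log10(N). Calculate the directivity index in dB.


DI = 10*log10(267) = 24.27

24.27 dB


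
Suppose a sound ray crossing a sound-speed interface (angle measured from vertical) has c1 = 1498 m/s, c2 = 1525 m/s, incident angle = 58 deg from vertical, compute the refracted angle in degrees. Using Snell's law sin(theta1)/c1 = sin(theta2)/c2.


59.69 deg


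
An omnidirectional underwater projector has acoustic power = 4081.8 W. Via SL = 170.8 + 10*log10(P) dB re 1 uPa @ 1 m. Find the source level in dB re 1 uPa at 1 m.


206.91 dB


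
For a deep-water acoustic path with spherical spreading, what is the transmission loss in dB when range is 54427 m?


TL = 20*log10(54427) = 94.72

94.72 dB


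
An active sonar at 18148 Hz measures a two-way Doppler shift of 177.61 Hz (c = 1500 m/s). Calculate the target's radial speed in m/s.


From fd = 2*f*v/c, v = c*fd/(2*f) = 1500 * 177.61 / (2*18148) = 7.34

7.34 m/s


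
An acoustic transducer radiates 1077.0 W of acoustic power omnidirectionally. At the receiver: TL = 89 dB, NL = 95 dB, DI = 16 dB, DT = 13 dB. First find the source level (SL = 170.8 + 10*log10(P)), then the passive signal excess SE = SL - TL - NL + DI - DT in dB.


Step 1: SL = 170.8 + 10*log10(1077.0) = 201.12 dB
Step 2: SE = SL - TL - NL + DI - DT = 201.12 - 89 - 95 + 16 - 13 = 20.12

20.12 dB


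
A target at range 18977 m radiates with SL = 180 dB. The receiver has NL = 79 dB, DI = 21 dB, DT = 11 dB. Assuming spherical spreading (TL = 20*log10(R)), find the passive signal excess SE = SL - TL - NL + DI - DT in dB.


Step 1: TL = 20*log10(18977) = 85.56 dB
Step 2: SE = 180 - 85.56 - 79 + 21 - 11 = 25.44

25.44 dB


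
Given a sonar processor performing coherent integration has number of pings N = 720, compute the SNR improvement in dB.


Gain = 10*log10(720) = 28.57

28.57 dB


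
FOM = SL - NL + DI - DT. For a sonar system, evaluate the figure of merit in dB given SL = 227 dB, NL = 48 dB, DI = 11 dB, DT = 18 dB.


FOM = SL - NL + DI - DT = 227 - 48 + 11 - 18 = 172

172 dB


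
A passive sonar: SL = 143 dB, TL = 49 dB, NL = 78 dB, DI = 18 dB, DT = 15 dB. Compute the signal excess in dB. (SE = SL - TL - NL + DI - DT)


SE = SL - TL - NL + DI - DT = 143 - 49 - 78 + 18 - 15 = 19

19 dB


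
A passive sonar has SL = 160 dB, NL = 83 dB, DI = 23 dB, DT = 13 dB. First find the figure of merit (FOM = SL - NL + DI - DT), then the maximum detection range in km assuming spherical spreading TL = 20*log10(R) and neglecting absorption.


Step 1: FOM = SL - NL + DI - DT = 160 - 83 + 23 - 13 = 87 dB
Step 2: at max range FOM = TL = 20*log10(R), so R = 10^(87/20) = 22387.21 m = 22.39 km

22.39 km


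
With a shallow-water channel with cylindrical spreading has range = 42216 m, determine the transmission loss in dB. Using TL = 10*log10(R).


TL = 10*log10(42216) = 46.25

46.25 dB


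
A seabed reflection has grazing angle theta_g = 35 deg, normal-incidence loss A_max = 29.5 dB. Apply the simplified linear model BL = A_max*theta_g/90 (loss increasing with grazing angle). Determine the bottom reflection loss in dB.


BL = A_max * theta_g / 90 = 29.5 * 35 / 90 = 11.47

11.47 dB


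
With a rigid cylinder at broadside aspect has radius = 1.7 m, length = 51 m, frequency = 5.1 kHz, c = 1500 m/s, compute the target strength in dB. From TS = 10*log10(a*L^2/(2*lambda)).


lambda = 1500/5100 = 0.29412 m
TS = 10*log10(1.7*51^2/(2*0.29412)) = 38.76

38.76 dB


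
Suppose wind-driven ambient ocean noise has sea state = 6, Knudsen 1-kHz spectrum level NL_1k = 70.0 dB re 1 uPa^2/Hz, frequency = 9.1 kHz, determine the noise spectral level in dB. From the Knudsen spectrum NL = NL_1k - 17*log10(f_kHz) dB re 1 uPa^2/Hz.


53.7 dB


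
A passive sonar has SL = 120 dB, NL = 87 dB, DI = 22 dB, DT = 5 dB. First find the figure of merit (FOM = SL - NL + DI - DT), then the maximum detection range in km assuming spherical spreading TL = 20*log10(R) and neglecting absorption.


Step 1: FOM = SL - NL + DI - DT = 120 - 87 + 22 - 5 = 50 dB
Step 2: at max range FOM = TL = 20*log10(R), so R = 10^(50/20) = 316.23 m = 0.32 km

0.32 km


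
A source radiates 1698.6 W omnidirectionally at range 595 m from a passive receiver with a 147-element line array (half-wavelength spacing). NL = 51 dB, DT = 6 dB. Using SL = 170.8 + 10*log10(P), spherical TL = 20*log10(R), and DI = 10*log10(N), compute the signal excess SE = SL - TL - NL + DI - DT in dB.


112.28 dB
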